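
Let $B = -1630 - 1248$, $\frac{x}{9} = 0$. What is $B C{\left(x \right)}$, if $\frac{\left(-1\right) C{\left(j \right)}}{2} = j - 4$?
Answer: $-23024$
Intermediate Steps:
$x = 0$ ($x = 9 \cdot 0 = 0$)
$C{\left(j \right)} = 8 - 2 j$ ($C{\left(j \right)} = - 2 \left(j - 4\right) = - 2 \left(-4 + j\right) = 8 - 2 j$)
$B = -2878$
$B C{\left(x \right)} = - 2878 \left(8 - 0\right) = - 2878 \left(8 + 0\right) = \left(-2878\right) 8 = -23024$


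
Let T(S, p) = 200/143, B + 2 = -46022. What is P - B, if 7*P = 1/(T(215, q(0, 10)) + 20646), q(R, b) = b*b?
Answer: 951226149247/20668046 ≈ 46024.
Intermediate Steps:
B = -46024 (B = -2 - 46022 = -46024)
q(R, b) = b²
T(S, p) = 200/143 (T(S, p) = 200*(1/143) = 200/143)
P = 143/20668046 (P = 1/(7*(200/143 + 20646)) = 1/(7*(2952578/143)) = (⅐)*(143/2952578) = 143/20668046 ≈ 6.9189e-6)
P - B = 143/20668046 - 1*(-46024) = 143/20668046 + 46024 = 951226149247/20668046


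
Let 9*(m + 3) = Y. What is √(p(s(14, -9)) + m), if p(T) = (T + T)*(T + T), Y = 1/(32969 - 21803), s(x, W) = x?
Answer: √876372610290/33498 ≈ 27.946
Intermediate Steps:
Y = 1/11166 ≈ 8.9558e-5
m = -301481/100494 (m = -3 + (⅑)*(1/11166) = -3 + 1/100494 = -301481/100494 ≈ -3.0000)
p(T) = 4*T² (p(T) = (2*T)*(2*T) = 4*T²)
√(p(s(14, -9)) + m) = √(4*14² - 301481/100494) = √(4*196 - 301481/100494) = √(784 - 301481/100494) = √(78485815/100494) = √876372610290/33498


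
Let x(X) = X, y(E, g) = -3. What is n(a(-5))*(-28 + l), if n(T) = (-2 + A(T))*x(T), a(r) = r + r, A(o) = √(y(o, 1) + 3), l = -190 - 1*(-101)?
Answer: -2340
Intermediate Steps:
l = -89 (l = -190 + 101 = -89)
A(o) = 0 (A(o) = √(-3 + 3) = √0 = 0)
a(r) = 2*r
n(T) = -2*T (n(T) = (-2 + 0)*T = -2*T)
n(a(-5))*(-28 + l) = (-4*(-5))*(-28 - 89) = -2*(-10)*(-117) = 20*(-117) = -2340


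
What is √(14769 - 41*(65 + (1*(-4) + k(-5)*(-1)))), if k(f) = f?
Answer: √12063 ≈ 109.83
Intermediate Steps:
√(14769 - 41*(65 + (1*(-4) + k(-5)*(-1)))) = √(14769 - 41*(65 + (1*(-4) - 5*(-1)))) = √(14769 - 41*(65 + (-4 + 5))) = √(14769 - 41*(65 + 1)) = √(14769 - 41*66) = √(14769 - 2706) = √12063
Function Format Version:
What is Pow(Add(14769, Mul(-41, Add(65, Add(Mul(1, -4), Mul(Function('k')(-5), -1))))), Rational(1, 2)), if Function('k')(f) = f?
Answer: Pow(12063, Rational(1, 2)) ≈ 109.83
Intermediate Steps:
Pow(Add(14769, Mul(-41, Add(65, Add(Mul(1, -4), Mul(Function('k')(-5), -1))))), Rational(1, 2)) = Pow(Add(14769, Mul(-41, Add(65, Add(Mul(1, -4), Mul(-5, -1))))), Rational(1, 2)) = Pow(Add(14769, Mul(-41, Add(65, Add(-4, 5)))), Rational(1, 2)) = Pow(Add(14769, Mul(-41, Add(65, 1))), Rational(1, 2)) = Pow(Add(14769, Mul(-41, 66)), Rational(1, 2)) = Pow(Add(14769, -2706), Rational(1, 2)) = Pow(12063, Rational(1, 2))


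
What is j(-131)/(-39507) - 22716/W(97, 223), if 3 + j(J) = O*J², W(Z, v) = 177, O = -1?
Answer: -298134328/2330913 ≈ -127.90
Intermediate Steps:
j(J) = -3 - J²
j(-131)/(-39507) - 22716/W(97, 223) = (-3 - 1*(-131)²)/(-39507) - 22716/177 = (-3 - 1*17161)*(-1/39507) - 22716*1/177 = (-3 - 17161)*(-1/39507) - 7572/59 = -17164*(-1/39507) - 7572/59 = 17164/39507 - 7572/59 = -298134328/2330913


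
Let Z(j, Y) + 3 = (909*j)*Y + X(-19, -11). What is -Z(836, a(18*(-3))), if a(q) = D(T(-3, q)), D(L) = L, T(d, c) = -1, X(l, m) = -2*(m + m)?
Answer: 759883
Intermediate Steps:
X(l, m) = -4*m
a(q) = -1
Z(j, Y) = 41 + 909*Y*j (Z(j, Y) = -3 + ((909*j)*Y - 4*(-11)) = -3 + (909*Y*j + 44) = -3 + (44 + 909*Y*j) = 41 + 909*Y*j)
-Z(836, a(18*(-3))) = -(41 + 909*(-1)*836) = -(41 - 759924) = -1*(-759883) = 759883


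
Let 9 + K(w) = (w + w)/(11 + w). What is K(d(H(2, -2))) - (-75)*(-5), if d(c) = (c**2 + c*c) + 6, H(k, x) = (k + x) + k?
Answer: -9572/25 ≈ -382.88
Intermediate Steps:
H(k, x) = x + 2*k
d(c) = 6 + 2*c**2 (d(c) = (c**2 + c**2) + 6 = 2*c**2 + 6 = 6 + 2*c**2)
K(w) = -9 + 2*w/(11 + w) (K(w) = -9 + (w + w)/(11 + w) = -9 + (2*w)/(11 + w) = -9 + 2*w/(11 + w))
K(d(H(2, -2))) - (-75)*(-5) = (-99 - 7*(6 + 2*(-2 + 2*2)**2))/(11 + (6 + 2*(-2 + 2*2)**2)) - (-75)*(-5) = (-99 - 7*(6 + 2*(-2 + 4)**2))/(11 + (6 + 2*(-2 + 4)**2)) - 1*375 = (-99 - 7*(6 + 2*2**2))/(11 + (6 + 2*2**2)) - 375 = (-99 - 7*(6 + 2*4))/(11 + (6 + 2*4)) - 375 = (-99 - 7*(6 + 8))/(11 + (6 + 8)) - 375 = (-99 - 7*14)/(11 + 14) - 375 = (-99 - 98)/25 - 375 = (1/25)*(-197) - 375 = -197/25 - 375 = -9572/25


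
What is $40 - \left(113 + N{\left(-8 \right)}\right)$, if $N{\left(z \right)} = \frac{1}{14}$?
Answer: $- \frac{1023}{14} \approx -73.071$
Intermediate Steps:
$N{\left(z \right)} = \frac{1}{14}$
$40 - \left(113 + N{\left(-8 \right)}\right) = 40 - \left(113 + \frac{1}{14}\right) = 40 - \frac{1583}{14} = - \frac{1023}{14}$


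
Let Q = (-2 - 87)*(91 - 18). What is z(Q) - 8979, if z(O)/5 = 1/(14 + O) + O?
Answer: -268811117/6483 ≈ -41464.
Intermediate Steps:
Q = -6497 (Q = -89*73 = -6497)
z(O) = 5*O + 5/(14 + O) (z(O) = 5*(1/(14 + O) + O) = 5*(O + 1/(14 + O)) = 5*O + 5/(14 + O))
z(Q) - 8979 = 5*(1 + (-6497)² + 14*(-6497))/(14 - 6497) - 8979 = 5*(1 + 42211009 - 90958)/(-6483) - 8979 = 5*(-1/6483)*42120052 - 8979 = -210600260/6483 - 8979 = -268811117/6483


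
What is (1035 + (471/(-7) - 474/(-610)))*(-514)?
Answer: -1062812706/2135 ≈ -4.9780e+5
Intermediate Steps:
(1035 + (471/(-7) - 474/(-610)))*(-514) = (1035 + (471*(-1/7) - 474*(-1/610)))*(-514) = (1035 + (-471/7 + 237/305))*(-514) = (1035 - 141996/2135)*(-514) = (2067729/2135)*(-514) = -1062812706/2135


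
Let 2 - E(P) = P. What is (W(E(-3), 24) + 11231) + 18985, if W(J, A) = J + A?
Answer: 30245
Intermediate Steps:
E(P) = 2 - P
W(J, A) = A + J
(W(E(-3), 24) + 11231) + 18985 = ((24 + (2 - 1*(-3))) + 11231) + 18985 = ((24 + (2 + 3)) + 11231) + 18985 = ((24 + 5) + 11231) + 18985 = (29 + 11231) + 18985 = 11260 + 18985 = 30245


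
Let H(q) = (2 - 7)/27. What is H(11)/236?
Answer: -5/6372 ≈ -0.00078468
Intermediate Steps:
H(q) = -5/27 (H(q) = -5*1/27 = -5/27)
H(11)/236 = -5/27/236 = -5/27*1/236 = -5/6372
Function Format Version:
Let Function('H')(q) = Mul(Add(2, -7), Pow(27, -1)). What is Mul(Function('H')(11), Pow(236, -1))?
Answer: Rational(-5, 6372) ≈ -0.00078468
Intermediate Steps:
Function('H')(q) = Rational(-5, 27) (Function('H')(q) = Mul(-5, Rational(1, 27)) = Rational(-5, 27))
Mul(Function('H')(11), Pow(236, -1)) = Mul(Rational(-5, 27), Pow(236, -1)) = Mul(Rational(-5, 27), Rational(1, 236)) = Rational(-5, 6372)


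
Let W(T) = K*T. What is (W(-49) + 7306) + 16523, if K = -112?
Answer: 29317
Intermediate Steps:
W(T) = -112*T
(W(-49) + 7306) + 16523 = (-112*(-49) + 7306) + 16523 = (5488 + 7306) + 16523 = 12794 + 16523 = 29317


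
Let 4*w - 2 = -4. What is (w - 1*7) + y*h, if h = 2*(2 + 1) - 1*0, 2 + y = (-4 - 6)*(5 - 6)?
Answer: 81/2 ≈ 40.500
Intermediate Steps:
w = -1/2 (w = 1/2 + (1/4)*(-4) = 1/2 - 1 = -1/2 ≈ -0.50000)
y = 8 (y = -2 + (-4 - 6)*(5 - 6) = -2 - 10*(-1) = -2 + 10 = 8)
h = 6 (h = 2*3 + 0 = 6 + 0 = 6)
(w - 1*7) + y*h = (-1/2 - 1*7) + 8*6 = (-1/2 - 7) + 48 = -15/2 + 48 = 81/2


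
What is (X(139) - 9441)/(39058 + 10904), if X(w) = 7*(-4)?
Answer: -9469/49962 ≈ -0.18952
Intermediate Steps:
X(w) = -28
(X(139) - 9441)/(39058 + 10904) = (-28 - 9441)/(39058 + 10904) = -9469/49962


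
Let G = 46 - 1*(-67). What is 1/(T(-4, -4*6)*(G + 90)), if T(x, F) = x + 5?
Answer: 1/203 ≈ 0.0049261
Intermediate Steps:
G = 113 (G = 46 + 67 = 113)
T(x, F) = 5 + x
1/(T(-4, -4*6)*(G + 90)) = 1/((5 - 4)*(113 + 90)) = 1/(1*203) = 1/203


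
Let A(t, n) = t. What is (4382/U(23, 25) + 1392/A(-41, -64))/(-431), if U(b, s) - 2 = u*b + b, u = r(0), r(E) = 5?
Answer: 1087/176710 ≈ 0.0061513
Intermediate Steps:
u = 5
U(b, s) = 2 + 6*b (U(b, s) = 2 + (5*b + b) = 2 + 6*b)
(4382/U(23, 25) + 1392/A(-41, -64))/(-431) = (4382/(2 + 6*23) + 1392/(-41))/(-431) = (4382/(2 + 138) + 1392*(-1/41))*(-1/431) = (4382/140 - 1392/41)*(-1/431) = (4382*(1/140) - 1392/41)*(-1/431) = (313/10 - 1392/41)*(-1/431) = -1087/410*(-1/431) = 1087/176710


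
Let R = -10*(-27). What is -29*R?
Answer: -7830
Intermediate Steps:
R = 270
-29*R = -29*270 = -7830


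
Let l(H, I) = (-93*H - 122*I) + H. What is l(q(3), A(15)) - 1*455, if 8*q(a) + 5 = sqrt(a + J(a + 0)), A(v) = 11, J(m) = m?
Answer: -3479/2 - 23*sqrt(6)/2 ≈ -1767.7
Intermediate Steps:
q(a) = -5/8 + sqrt(2)*sqrt(a)/8 (q(a) = -5/8 + sqrt(a + (a + 0))/8 = -5/8 + sqrt(a + a)/8 = -5/8 + sqrt(2*a)/8 = -5/8 + (sqrt(2)*sqrt(a))/8 = -5/8 + sqrt(2)*sqrt(a)/8)
l(H, I) = -122*I - 92*H (l(H, I) = (-122*I - 93*H) + H = -122*I - 92*H)
l(q(3), A(15)) - 1*455 = (-122*11 - 92*(-5/8 + sqrt(2)*sqrt(3)/8)) - 1*455 = (-1342 - 92*(-5/8 + sqrt(6)/8)) - 455 = (-1342 + (115/2 - 23*sqrt(6)/2)) - 455 = (-2569/2 - 23*sqrt(6)/2) - 455 = -3479/2 - 23*sqrt(6)/2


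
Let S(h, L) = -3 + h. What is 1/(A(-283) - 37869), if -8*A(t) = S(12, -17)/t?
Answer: -2264/85735407 ≈ -2.6407e-5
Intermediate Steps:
A(t) = -9/(8*t) (A(t) = -(-3 + 12)/(8*t) = -9/(8*t))
1/(A(-283) - 37869) = 1/(-9/8/(-283) - 37869) = 1/(-9/8*(-1/283) - 37869) = 1/(9/2264 - 37869) = 1/(-85735407/2264) = -2264/85735407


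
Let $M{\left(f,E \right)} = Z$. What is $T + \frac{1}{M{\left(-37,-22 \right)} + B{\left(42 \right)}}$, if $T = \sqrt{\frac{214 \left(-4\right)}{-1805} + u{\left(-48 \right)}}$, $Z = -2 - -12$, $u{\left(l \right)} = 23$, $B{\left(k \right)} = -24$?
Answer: $- \frac{1}{14} + \frac{\sqrt{211855}}{95} \approx 4.7736$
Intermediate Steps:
$Z = 10$ ($Z = -2 + 12 = 10$)
$M{\left(f,E \right)} = 10$
$T = \frac{\sqrt{211855}}{95}$ ($T = \sqrt{\frac{214 \left(-4\right)}{-1805} + 23} = \sqrt{\left(-856\right) \left(- \frac{1}{1805}\right) + 23} = \sqrt{\frac{856}{1805} + 23} = \sqrt{\frac{42371}{1805}} = \frac{\sqrt{211855}}{95} \approx 4.845$)
$T + \frac{1}{M{\left(-37,-22 \right)} + B{\left(42 \right)}} = \frac{\sqrt{211855}}{95} + \frac{1}{10 - 24} = \frac{\sqrt{211855}}{95} + \frac{1}{-14} = \frac{\sqrt{211855}}{95} - \frac{1}{14} = - \frac{1}{14} + \frac{\sqrt{211855}}{95}$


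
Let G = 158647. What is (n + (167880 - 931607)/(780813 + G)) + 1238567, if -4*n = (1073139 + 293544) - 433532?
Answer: 472209440239/469730 ≈ 1.0053e+6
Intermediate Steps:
n = -933151/4 (n = -((1073139 + 293544) - 433532)/4 = -(1366683 - 433532)/4 = -¼*933151 = -933151/4 ≈ -2.3329e+5)
(n + (167880 - 931607)/(780813 + G)) + 1238567 = (-933151/4 + (167880 - 931607)/(780813 + 158647)) + 1238567 = (-933151/4 - 763727/939460) + 1238567 = -109582636671/469730 + 1238567 = 472209440239/469730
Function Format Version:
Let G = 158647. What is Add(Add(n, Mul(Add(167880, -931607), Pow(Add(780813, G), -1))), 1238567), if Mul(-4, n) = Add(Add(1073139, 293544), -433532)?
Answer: Rational(472209440239, 469730) ≈ 1.0053e+6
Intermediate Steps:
n = Rational(-933151, 4) (n = Mul(Rational(-1, 4), Add(Add(1073139, 293544), -433532)) = Mul(Rational(-1, 4), Add(1366683, -433532)) = Mul(Rational(-1, 4), 933151) = Rational(-933151, 4) ≈ -2.3329e+5)
Add(Add(n, Mul(Add(167880, -931607), Pow(Add(780813, G), -1))), 1238567) = Add(Add(Rational(-933151, 4), Mul(Add(167880, -931607), Pow(Add(780813, 158647), -1))), 1238567) = Add(Add(Rational(-933151, 4), Mul(-763727, Pow(939460, -1))), 1238567) = Add(Add(Rational(-933151, 4), Mul(-763727, Rational(1, 939460))), 1238567) = Add(Add(Rational(-933151, 4), Rational(-763727, 939460)), 1238567) = Add(Rational(-109582636671, 469730), 1238567) = Rational(472209440239, 469730)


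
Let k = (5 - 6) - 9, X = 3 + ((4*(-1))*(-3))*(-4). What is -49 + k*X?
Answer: 401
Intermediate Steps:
X = -45 (X = 3 - 4*(-3)*(-4) = 3 + 12*(-4) = 3 - 48 = -45)
k = -10 (k = -1 - 9 = -10)
-49 + k*X = -49 - 10*(-45) = -49 + 450 = 401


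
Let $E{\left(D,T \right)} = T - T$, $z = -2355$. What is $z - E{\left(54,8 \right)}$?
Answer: $-2355$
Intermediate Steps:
$E{\left(D,T \right)} = 0$
$z - E{\left(54,8 \right)} = -2355 - 0 = -2355 + 0 = -2355$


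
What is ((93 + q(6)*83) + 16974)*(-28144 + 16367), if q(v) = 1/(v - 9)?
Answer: -602016686/3 ≈ -2.0067e+8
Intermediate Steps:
q(v) = 1/(-9 + v)
((93 + q(6)*83) + 16974)*(-28144 + 16367) = ((93 + 83/(-9 + 6)) + 16974)*(-28144 + 16367) = ((93 + 83/(-3)) + 16974)*(-11777) = ((93 - ⅓*83) + 16974)*(-11777) = ((93 - 83/3) + 16974)*(-11777) = (196/3 + 16974)*(-11777) = (51118/3)*(-11777) = -602016686/3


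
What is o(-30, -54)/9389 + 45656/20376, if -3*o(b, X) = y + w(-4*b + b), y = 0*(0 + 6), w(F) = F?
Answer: 53506613/23913783 ≈ 2.2375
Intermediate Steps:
y = 0 (y = 0*6 = 0)
o(b, X) = b (o(b, X) = -(0 + (-4*b + b))/3 = -(0 - 3*b)/3 = -(-1)*b = b)
o(-30, -54)/9389 + 45656/20376 = -30/9389 + 45656/20376 = -30*1/9389 + 45656*(1/20376) = -30/9389 + 5707/2547 = 53506613/23913783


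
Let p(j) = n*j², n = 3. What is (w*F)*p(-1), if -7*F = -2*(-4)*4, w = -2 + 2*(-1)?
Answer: 384/7 ≈ 54.857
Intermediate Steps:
w = -4 (w = -2 - 2 = -4)
F = -32/7 (F = -(-2*(-4))*4/7 = -8*4/7 = -⅐*32 = -32/7 ≈ -4.5714)
p(j) = 3*j²
(w*F)*p(-1) = (-4*(-32/7))*(3*(-1)²) = 128*(3*1)/7 = (128/7)*3 = 384/7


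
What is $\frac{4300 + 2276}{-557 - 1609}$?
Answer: $- \frac{1096}{361} \approx -3.036$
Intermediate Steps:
$\frac{4300 + 2276}{-557 - 1609} = \frac{6576}{-2166} = 6576 \left(- \frac{1}{2166}\right) = - \frac{1096}{361}$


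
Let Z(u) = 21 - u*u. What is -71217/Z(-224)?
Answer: 71217/50155 ≈ 1.4199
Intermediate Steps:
Z(u) = 21 - u**2
-71217/Z(-224) = -71217/(21 - 1*(-224)**2) = -71217/(21 - 1*50176) = -71217/(21 - 50176) = -71217/(-50155) = -71217*(-1/50155) = 71217/50155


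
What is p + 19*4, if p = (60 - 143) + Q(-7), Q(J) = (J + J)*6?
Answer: -91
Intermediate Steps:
Q(J) = 12*J (Q(J) = (2*J)*6 = 12*J)
p = -167 (p = (60 - 143) + 12*(-7) = -83 - 84 = -167)
p + 19*4 = -167 + 19*4 = -167 + 76 = -91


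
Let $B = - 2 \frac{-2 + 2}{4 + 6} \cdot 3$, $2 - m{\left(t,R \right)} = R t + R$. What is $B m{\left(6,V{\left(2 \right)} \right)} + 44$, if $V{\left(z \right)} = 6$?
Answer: $44$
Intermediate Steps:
$m{\left(t,R \right)} = 2 - R - R t$ ($m{\left(t,R \right)} = 2 - \left(R t + R\right) = 2 - \left(R + R t\right) = 2 - R - R t$)
$B = 0$ ($B = - 2 \cdot \frac{0}{10} \cdot 3 = - 2 \cdot 0 \cdot \frac{1}{10} \cdot 3 = \left(-2\right) 0 \cdot 3 = 0 \cdot 3 = 0$)
$B m{\left(6,V{\left(2 \right)} \right)} + 44 = 0 \left(2 - 6 - 6 \cdot 6\right) + 44 = 0 \left(2 - 6 - 36\right) + 44 = 0 \left(-40\right) + 44 = 0 + 44 = 44$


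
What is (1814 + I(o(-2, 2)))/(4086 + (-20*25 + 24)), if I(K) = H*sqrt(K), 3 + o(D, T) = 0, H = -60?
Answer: 907/1805 - 6*I*sqrt(3)/361 ≈ 0.50249 - 0.028788*I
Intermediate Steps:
o(D, T) = -3 (o(D, T) = -3 + 0 = -3)
I(K) = -60*sqrt(K)
(1814 + I(o(-2, 2)))/(4086 + (-20*25 + 24)) = (1814 - 60*I*sqrt(3))/(4086 + (-20*25 + 24)) = (1814 - 60*I*sqrt(3))/(4086 + (-500 + 24)) = (1814 - 60*I*sqrt(3))/(4086 - 476) = (1814 - 60*I*sqrt(3))/3610 = (1814 - 60*I*sqrt(3))*(1/3610) = 907/1805 - 6*I*sqrt(3)/361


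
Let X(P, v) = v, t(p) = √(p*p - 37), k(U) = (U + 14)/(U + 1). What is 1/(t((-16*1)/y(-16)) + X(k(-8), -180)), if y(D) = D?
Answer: -5/901 - I/5406 ≈ -0.0055494 - 0.00018498*I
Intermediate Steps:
k(U) = (14 + U)/(1 + U)
t(p) = √(-37 + p²) (t(p) = √(p² - 37) = √(-37 + p²))
1/(t((-16*1)/y(-16)) + X(k(-8), -180)) = 1/(√(-37 + (-16*1/(-16))²) - 180) = 1/(√(-37 + (-16*(-1/16))²) - 180) = 1/(√(-37 + 1²) - 180) = 1/(√(-37 + 1) - 180) = 1/(√(-36) - 180) = 1/(6*I - 180) = 1/(-180 + 6*I) = (-180 - 6*I)/32436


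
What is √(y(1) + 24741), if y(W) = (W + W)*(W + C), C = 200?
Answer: 17*√87 ≈ 158.57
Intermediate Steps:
y(W) = 2*W*(200 + W) (y(W) = (W + W)*(W + 200) = (2*W)*(200 + W) = 2*W*(200 + W))
√(y(1) + 24741) = √(2*1*(200 + 1) + 24741) = √(2*1*201 + 24741) = √(402 + 24741) = √25143 = 17*√87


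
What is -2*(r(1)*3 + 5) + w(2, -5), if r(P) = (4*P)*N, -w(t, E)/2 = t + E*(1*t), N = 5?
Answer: -114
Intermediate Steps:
w(t, E) = -2*t - 2*E*t (w(t, E) = -2*(t + E*(1*t)) = -2*(t + E*t) = -2*t - 2*E*t)
r(P) = 20*P (r(P) = (4*P)*5 = 20*P)
-2*(r(1)*3 + 5) + w(2, -5) = -2*((20*1)*3 + 5) - 2*2*(1 - 5) = -2*(20*3 + 5) - 2*2*(-4) = -2*(60 + 5) + 16 = -2*65 + 16 = -130 + 16 = -114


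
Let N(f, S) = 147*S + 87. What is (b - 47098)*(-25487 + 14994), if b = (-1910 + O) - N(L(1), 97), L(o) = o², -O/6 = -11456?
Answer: -56473326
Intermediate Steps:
O = 68736 (O = -6*(-11456) = 68736)
N(f, S) = 87 + 147*S
b = 52480 (b = (-1910 + 68736) - (87 + 147*97) = 66826 - (87 + 14259) = 66826 - 1*14346 = 66826 - 14346 = 52480)
(b - 47098)*(-25487 + 14994) = (52480 - 47098)*(-25487 + 14994) = 5382*(-10493) = -56473326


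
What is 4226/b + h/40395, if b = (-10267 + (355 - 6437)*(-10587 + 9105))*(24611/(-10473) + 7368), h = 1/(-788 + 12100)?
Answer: 20918540868894941/317357554705985344409040 ≈ 6.5915e-8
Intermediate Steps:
h = 1/11312 ≈ 8.8402e-5
b = 694515323455421/10473 (b = (-10267 - 6082*(-1482))*(24611*(-1/10473) + 7368) = (-10267 + 9013524)*(-24611/10473 + 7368) = 9003257*(77140453/10473) = 694515323455421/10473 ≈ 6.6315e+10)
4226/b + h/40395 = 4226/(694515323455421/10473) + (1/11312)/40395 = 4226*(10473/694515323455421) + (1/11312)*(1/40395) = 44258898/694515323455421 + 1/456948240 = 20918540868894941/317357554705985344409040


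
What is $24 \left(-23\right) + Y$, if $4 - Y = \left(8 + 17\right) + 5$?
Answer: $-578$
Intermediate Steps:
$Y = -26$ ($Y = 4 - \left(\left(8 + 17\right) + 5\right) = 4 - \left(25 + 5\right) = 4 - 30 = -26$)
$24 \left(-23\right) + Y = 24 \left(-23\right) - 26 = -552 - 26 = -578$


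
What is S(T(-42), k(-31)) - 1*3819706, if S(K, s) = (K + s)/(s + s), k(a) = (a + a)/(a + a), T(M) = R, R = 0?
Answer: -7639411/2 ≈ -3.8197e+6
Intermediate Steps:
T(M) = 0
k(a) = 1 (k(a) = (2*a)/((2*a)) = (2*a)*(1/(2*a)) = 1)
S(K, s) = (K + s)/(2*s) (S(K, s) = (K + s)/((2*s)) = (K + s)*(1/(2*s)) = (K + s)/(2*s))
S(T(-42), k(-31)) - 1*3819706 = (½)*(0 + 1)/1 - 1*3819706 = (½)*1*1 - 3819706 = ½ - 3819706 = -7639411/2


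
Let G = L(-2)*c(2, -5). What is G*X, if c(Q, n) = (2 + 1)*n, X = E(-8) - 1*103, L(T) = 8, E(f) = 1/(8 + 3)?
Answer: 135840/11 ≈ 12349.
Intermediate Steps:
E(f) = 1/11
X = -1132/11 (X = 1/11 - 1*103 = 1/11 - 103 = -1132/11 ≈ -102.91)
c(Q, n) = 3*n
G = -120 (G = 8*(3*(-5)) = 8*(-15) = -120)
G*X = -120*(-1132/11) = 135840/11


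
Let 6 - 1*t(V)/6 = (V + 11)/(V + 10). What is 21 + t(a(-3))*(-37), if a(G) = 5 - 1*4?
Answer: -11757/11 ≈ -1068.8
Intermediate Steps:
a(G) = 1 (a(G) = 5 - 4 = 1)
t(V) = 36 - 6*(11 + V)/(10 + V) (t(V) = 36 - 6*(V + 11)/(V + 10) = 36 - 6*(11 + V)/(10 + V))
21 + t(a(-3))*(-37) = 21 + (6*(49 + 5*1)/(10 + 1))*(-37) = 21 + (6*(49 + 5)/11)*(-37) = 21 + (6*(1/11)*54)*(-37) = 21 + (324/11)*(-37) = 21 - 11988/11 = -11757/11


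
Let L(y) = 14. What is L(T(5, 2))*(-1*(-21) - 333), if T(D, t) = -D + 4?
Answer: -4368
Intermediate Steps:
T(D, t) = 4 - D
L(T(5, 2))*(-1*(-21) - 333) = 14*(-1*(-21) - 333) = 14*(21 - 333) = 14*(-312) = -4368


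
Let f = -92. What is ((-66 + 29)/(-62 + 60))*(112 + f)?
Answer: 370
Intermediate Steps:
((-66 + 29)/(-62 + 60))*(112 + f) = ((-66 + 29)/(-62 + 60))*(112 - 92) = -37/(-2)*20 = -37*(-½)*20 = (37/2)*20 = 370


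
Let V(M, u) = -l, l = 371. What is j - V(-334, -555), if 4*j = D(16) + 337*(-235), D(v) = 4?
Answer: -77707/4 ≈ -19427.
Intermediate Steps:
j = -79191/4 (j = (4 + 337*(-235))/4 = (4 - 79195)/4 = (¼)*(-79191) = -79191/4 ≈ -19798.)
V(M, u) = -371 (V(M, u) = -1*371 = -371)
j - V(-334, -555) = -79191/4 - 1*(-371) = -79191/4 + 371 = -77707/4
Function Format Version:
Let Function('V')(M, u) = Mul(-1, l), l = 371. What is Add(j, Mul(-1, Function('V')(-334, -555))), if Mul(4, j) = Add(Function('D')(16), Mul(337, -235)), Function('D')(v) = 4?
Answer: Rational(-77707, 4) ≈ -19427.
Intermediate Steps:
j = Rational(-79191, 4) (j = Mul(Rational(1, 4), Add(4, Mul(337, -235))) = Mul(Rational(1, 4), Add(4, -79195)) = Mul(Rational(1, 4), -79191) = Rational(-79191, 4) ≈ -19798.)
Function('V')(M, u) = -371 (Function('V')(M, u) = Mul(-1, 371) = -371)
Add(j, Mul(-1, Function('V')(-334, -555))) = Add(Rational(-79191, 4), Mul(-1, -371)) = Add(Rational(-79191, 4), 371) = Rational(-77707, 4)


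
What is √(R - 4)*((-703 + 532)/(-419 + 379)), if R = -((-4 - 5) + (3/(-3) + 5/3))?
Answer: 57*√39/40 ≈ 8.8991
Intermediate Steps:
R = 25/3 (R = -(-9 + (3*(-⅓) + 5*(⅓))) = -(-9 + (-1 + 5/3)) = -(-9 + ⅔) = -1*(-25/3) = 25/3 ≈ 8.3333)
√(R - 4)*((-703 + 532)/(-419 + 379)) = √(25/3 - 4)*((-703 + 532)/(-419 + 379)) = √(13/3)*(-171/(-40)) = (√39/3)*(-171*(-1/40)) = (√39/3)*(171/40) = 57*√39/40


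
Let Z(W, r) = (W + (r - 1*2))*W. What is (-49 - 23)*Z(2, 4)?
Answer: -576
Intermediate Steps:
Z(W, r) = W*(-2 + W + r) (Z(W, r) = (W + (r - 2))*W = (W + (-2 + r))*W = (-2 + W + r)*W = W*(-2 + W + r))
(-49 - 23)*Z(2, 4) = (-49 - 23)*(2*(-2 + 2 + 4)) = -144*4 = -72*8 = -576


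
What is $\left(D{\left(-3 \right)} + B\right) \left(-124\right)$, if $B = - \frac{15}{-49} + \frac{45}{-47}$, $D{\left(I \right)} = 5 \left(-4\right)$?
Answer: $\frac{5897440}{2303} \approx 2560.8$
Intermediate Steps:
$D{\left(I \right)} = -20$
$B = - \frac{1500}{2303}$ ($B = \left(-15\right) \left(- \frac{1}{49}\right) + 45 \left(- \frac{1}{47}\right) = \frac{15}{49} - \frac{45}{47} = - \frac{1500}{2303} \approx -0.65132$)
$\left(D{\left(-3 \right)} + B\right) \left(-124\right) = \left(-20 - \frac{1500}{2303}\right) \left(-124\right) = \left(- \frac{47560}{2303}\right) \left(-124\right) = \frac{5897440}{2303}$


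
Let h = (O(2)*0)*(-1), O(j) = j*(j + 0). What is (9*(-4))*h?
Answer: 0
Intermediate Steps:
O(j) = j² (O(j) = j*j = j²)
h = 0 (h = (2²*0)*(-1) = (4*0)*(-1) = 0*(-1) = 0)
(9*(-4))*h = (9*(-4))*0 = -36*0 = 0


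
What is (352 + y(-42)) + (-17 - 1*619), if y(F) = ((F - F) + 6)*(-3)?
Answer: -302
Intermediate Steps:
y(F) = -18 (y(F) = (0 + 6)*(-3) = 6*(-3) = -18)
(352 + y(-42)) + (-17 - 1*619) = (352 - 18) + (-17 - 1*619) = 334 + (-17 - 619) = 334 - 636 = -302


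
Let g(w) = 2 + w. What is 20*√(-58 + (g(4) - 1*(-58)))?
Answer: 20*√6 ≈ 48.990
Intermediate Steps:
20*√(-58 + (g(4) - 1*(-58))) = 20*√(-58 + ((2 + 4) - 1*(-58))) = 20*√(-58 + (6 + 58)) = 20*√(-58 + 64) = 20*√6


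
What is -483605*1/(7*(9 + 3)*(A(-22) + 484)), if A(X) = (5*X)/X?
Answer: -483605/41076 ≈ -11.773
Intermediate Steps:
A(X) = 5
-483605*1/(7*(9 + 3)*(A(-22) + 484)) = -483605*1/(7*(5 + 484)*(9 + 3)) = -483605/((12*7)*489) = -483605/(84*489) = -483605/41076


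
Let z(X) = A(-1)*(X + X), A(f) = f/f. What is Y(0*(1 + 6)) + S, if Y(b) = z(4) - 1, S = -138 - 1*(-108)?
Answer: -23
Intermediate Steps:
S = -30 (S = -138 + 108 = -30)
A(f) = 1
z(X) = 2*X (z(X) = 1*(X + X) = 1*(2*X) = 2*X)
Y(b) = 7 (Y(b) = 2*4 - 1 = 8 - 1 = 7)
Y(0*(1 + 6)) + S = 7 - 30 = -23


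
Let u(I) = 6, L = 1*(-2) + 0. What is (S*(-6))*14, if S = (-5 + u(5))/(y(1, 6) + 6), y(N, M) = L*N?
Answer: -21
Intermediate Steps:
L = -2 (L = -2 + 0 = -2)
y(N, M) = -2*N
S = ¼ (S = (-5 + 6)/(-2*1 + 6) = 1/(-2 + 6) = 1/4 = 1*(¼) = ¼ ≈ 0.25000)
(S*(-6))*14 = ((¼)*(-6))*14 = -3/2*14 = -21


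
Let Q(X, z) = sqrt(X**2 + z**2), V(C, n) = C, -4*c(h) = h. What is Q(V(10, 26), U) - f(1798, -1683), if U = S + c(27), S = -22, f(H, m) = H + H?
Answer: -3596 + 5*sqrt(593)/4 ≈ -3565.6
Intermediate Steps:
c(h) = -h/4
f(H, m) = 2*H
U = -115/4 (U = -22 - 1/4*27 = -22 - 27/4 = -115/4 ≈ -28.750)
Q(V(10, 26), U) - f(1798, -1683) = sqrt(10**2 + (-115/4)**2) - 2*1798 = sqrt(100 + 13225/16) - 1*3596 = sqrt(14825/16) - 3596 = 5*sqrt(593)/4 - 3596 = -3596 + 5*sqrt(593)/4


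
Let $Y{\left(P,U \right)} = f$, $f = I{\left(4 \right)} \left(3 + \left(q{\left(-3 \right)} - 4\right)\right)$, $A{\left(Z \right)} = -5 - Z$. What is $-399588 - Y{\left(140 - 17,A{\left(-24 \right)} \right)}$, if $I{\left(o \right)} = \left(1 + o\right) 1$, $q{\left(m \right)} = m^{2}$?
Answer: $-399628$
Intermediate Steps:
$I{\left(o \right)} = 1 + o$
$f = 40$ ($f = \left(1 + 4\right) \left(3 + \left(\left(-3\right)^{2} - 4\right)\right) = 5 \left(3 + \left(9 - 4\right)\right) = 5 \left(3 + 5\right) = 5 \cdot 8 = 40$)
$Y{\left(P,U \right)} = 40$
$-399588 - Y{\left(140 - 17,A{\left(-24 \right)} \right)} = -399588 - 40 = -399628$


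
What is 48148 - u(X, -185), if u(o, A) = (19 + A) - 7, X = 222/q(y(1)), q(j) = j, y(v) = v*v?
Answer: 48321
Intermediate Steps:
y(v) = v²
X = 222 (X = 222/(1²) = 222/1 = 222*1 = 222)
u(o, A) = 12 + A
48148 - u(X, -185) = 48148 - (12 - 185) = 48148 - 1*(-173) = 48148 + 173 = 48321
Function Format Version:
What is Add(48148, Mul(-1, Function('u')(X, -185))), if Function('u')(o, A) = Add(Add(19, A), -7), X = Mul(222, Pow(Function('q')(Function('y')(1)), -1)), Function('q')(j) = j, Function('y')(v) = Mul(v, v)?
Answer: 48321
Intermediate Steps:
Function('y')(v) = Pow(v, 2)
X = 222 (X = Mul(222, Pow(Pow(1, 2), -1)) = Mul(222, Pow(1, -1)) = Mul(222, 1) = 222)
Function('u')(o, A) = Add(12, A)
Add(48148, Mul(-1, Function('u')(X, -185))) = Add(48148, Mul(-1, Add(12, -185))) = Add(48148, Mul(-1, -173)) = Add(48148, 173) = 48321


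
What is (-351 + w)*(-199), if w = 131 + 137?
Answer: 16517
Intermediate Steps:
w = 268
(-351 + w)*(-199) = (-351 + 268)*(-199) = -83*(-199) = 16517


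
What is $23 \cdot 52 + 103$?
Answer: $1299$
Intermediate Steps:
$23 \cdot 52 + 103 = 1196 + 103 = 1299$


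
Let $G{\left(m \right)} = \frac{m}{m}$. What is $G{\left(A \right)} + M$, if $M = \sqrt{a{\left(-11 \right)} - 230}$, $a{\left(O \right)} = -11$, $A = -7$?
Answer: $1 + i \sqrt{241} \approx 1.0 + 15.524 i$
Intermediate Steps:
$G{\left(m \right)} = 1$
$M = i \sqrt{241}$ ($M = \sqrt{-11 - 230} = \sqrt{-241} = i \sqrt{241} \approx 15.524 i$)
$G{\left(A \right)} + M = 1 + i \sqrt{241}$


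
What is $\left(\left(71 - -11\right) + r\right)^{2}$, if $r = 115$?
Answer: $38809$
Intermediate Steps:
$\left(\left(71 - -11\right) + r\right)^{2} = \left(\left(71 - -11\right) + 115\right)^{2} = \left(\left(71 + 11\right) + 115\right)^{2} = \left(82 + 115\right)^{2} = 197^{2} = 38809$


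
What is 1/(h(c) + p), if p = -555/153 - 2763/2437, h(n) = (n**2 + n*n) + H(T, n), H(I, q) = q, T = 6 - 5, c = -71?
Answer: 124287/1243645399 ≈ 9.9938e-5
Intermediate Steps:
T = 1
h(n) = n + 2*n**2 (h(n) = (n**2 + n*n) + n = (n**2 + n**2) + n = 2*n**2 + n = n + 2*n**2)
p = -591758/124287 (p = -555*1/153 - 2763*1/2437 = -185/51 - 2763/2437 = -591758/124287 ≈ -4.7612)
1/(h(c) + p) = 1/(-71*(1 + 2*(-71)) - 591758/124287) = 1/(-71*(1 - 142) - 591758/124287) = 1/(-71*(-141) - 591758/124287) = 1/(10011 - 591758/124287) = 1/(1243645399/124287) = 124287/1243645399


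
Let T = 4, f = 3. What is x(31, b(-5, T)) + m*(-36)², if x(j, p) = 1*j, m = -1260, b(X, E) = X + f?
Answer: -1632929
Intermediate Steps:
b(X, E) = 3 + X (b(X, E) = X + 3 = 3 + X)
x(j, p) = j
x(31, b(-5, T)) + m*(-36)² = 31 - 1260*(-36)² = 31 - 1260*1296 = 31 - 1632960 = -1632929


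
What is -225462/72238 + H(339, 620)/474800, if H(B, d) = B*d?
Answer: -2296659369/857465060 ≈ -2.6784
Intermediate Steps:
-225462/72238 + H(339, 620)/474800 = -225462/72238 + (339*620)/474800 = -225462*1/72238 + 210180*(1/474800) = -112731/36119 + 10509/23740 = -2296659369/857465060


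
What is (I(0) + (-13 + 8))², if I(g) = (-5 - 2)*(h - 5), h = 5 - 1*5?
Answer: 900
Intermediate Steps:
h = 0 (h = 5 - 5 = 0)
I(g) = 35 (I(g) = (-5 - 2)*(0 - 5) = -7*(-5) = 35)
(I(0) + (-13 + 8))² = (35 + (-13 + 8))² = (35 - 5)² = 30² = 900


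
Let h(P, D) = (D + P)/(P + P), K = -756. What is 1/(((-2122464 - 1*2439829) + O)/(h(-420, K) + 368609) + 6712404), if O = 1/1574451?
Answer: 1450897532226/9738992441136990949 ≈ 1.4898e-7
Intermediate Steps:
O = 1/1574451 ≈ 6.3514e-7
h(P, D) = (D + P)/(2*P) (h(P, D) = (D + P)/((2*P)) = (D + P)*(1/(2*P)) = (D + P)/(2*P))
1/(((-2122464 - 1*2439829) + O)/(h(-420, K) + 368609) + 6712404) = 1/(((-2122464 - 1*2439829) + 1/1574451)/((½)*(-756 - 420)/(-420) + 368609) + 6712404) = 1/(((-2122464 - 2439829) + 1/1574451)/((½)*(-1/420)*(-1176) + 368609) + 6712404) = 1/((-4562293 + 1/1574451)/(7/5 + 368609) + 6712404) = 1/(-7183106776142/(1574451*1843052/5) + 6712404) = 1/(-7183106776142/1574451*5/1843052 + 6712404) = 1/(-17957766940355/1450897532226 + 6712404) = 1/(9738992441136990949/1450897532226) = 1450897532226/9738992441136990949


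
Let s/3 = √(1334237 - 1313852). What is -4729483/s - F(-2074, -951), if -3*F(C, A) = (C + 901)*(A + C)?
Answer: 1182775 - 4729483*√2265/20385 ≈ 1.1717e+6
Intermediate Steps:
F(C, A) = -(901 + C)*(A + C)/3 (F(C, A) = -(C + 901)*(A + C)/3 = -(901 + C)*(A + C)/3)
s = 9*√2265 (s = 3*√(1334237 - 1313852) = 3*√20385 = 3*(3*√2265) = 9*√2265 ≈ 428.33)
-4729483/s - F(-2074, -951) = -4729483*√2265/20385 - (-901/3*(-951) - 901/3*(-2074) - ⅓*(-2074)² - ⅓*(-951)*(-2074)) = -4729483*√2265/20385 - (285617 + 1868674/3 - ⅓*4301476 - 657458) = -4729483*√2265/20385 - (285617 + 1868674/3 - 4301476/3 - 657458) = -4729483*√2265/20385 - 1*(-1182775) = -4729483*√2265/20385 + 1182775 = 1182775 - 4729483*√2265/20385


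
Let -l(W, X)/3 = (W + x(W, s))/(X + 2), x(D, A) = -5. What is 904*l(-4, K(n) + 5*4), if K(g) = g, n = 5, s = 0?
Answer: 904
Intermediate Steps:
l(W, X) = -3*(-5 + W)/(2 + X) (l(W, X) = -3*(W - 5)/(X + 2) = -3*(-5 + W)/(2 + X))
904*l(-4, K(n) + 5*4) = 904*(3*(5 - 1*(-4))/(2 + (5 + 5*4))) = 904*(3*(5 + 4)/(2 + (5 + 20))) = 904*(3*9/(2 + 25)) = 904*(3*9/27) = 904*(3*(1/27)*9) = 904*1 = 904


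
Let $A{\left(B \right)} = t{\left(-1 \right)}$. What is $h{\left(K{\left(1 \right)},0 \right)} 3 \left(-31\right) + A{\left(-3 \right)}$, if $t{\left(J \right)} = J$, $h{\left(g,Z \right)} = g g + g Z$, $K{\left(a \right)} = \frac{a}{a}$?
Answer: $-94$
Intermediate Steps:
$K{\left(a \right)} = 1$
$h{\left(g,Z \right)} = g^{2} + Z g$
$A{\left(B \right)} = -1$
$h{\left(K{\left(1 \right)},0 \right)} 3 \left(-31\right) + A{\left(-3 \right)} = 1 \left(0 + 1\right) 3 \left(-31\right) - 1 = 1 \cdot 1 \cdot 3 \left(-31\right) - 1 = 1 \cdot 3 \left(-31\right) - 1 = 3 \left(-31\right) - 1 = -93 - 1 = -94$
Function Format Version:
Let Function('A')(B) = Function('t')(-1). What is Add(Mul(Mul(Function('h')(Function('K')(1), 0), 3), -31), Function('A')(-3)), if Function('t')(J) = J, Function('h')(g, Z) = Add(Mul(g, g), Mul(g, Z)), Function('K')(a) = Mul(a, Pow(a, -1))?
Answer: -94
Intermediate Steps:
Function('K')(a) = 1
Function('h')(g, Z) = Add(Pow(g, 2), Mul(Z, g))
Function('A')(B) = -1
Add(Mul(Mul(Function('h')(Function('K')(1), 0), 3), -31), Function('A')(-3)) = Add(Mul(Mul(Mul(1, Add(0, 1)), 3), -31), -1) = Add(Mul(Mul(Mul(1, 1), 3), -31), -1) = Add(Mul(Mul(1, 3), -31), -1) = Add(Mul(3, -31), -1) = Add(-93, -1) = -94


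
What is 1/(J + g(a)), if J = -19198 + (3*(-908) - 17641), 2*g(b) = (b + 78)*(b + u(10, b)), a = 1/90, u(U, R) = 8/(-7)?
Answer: -16200/641635739 ≈ -2.5248e-5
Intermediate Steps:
u(U, R) = -8/7 (u(U, R) = 8*(-1/7) = -8/7)
a = 1/90 ≈ 0.011111
g(b) = (78 + b)*(-8/7 + b)/2 (g(b) = ((b + 78)*(b - 8/7))/2 = ((78 + b)*(-8/7 + b))/2 = (78 + b)*(-8/7 + b)/2)
J = -39563 (J = -19198 + (-2724 - 17641) = -19198 - 20365 = -39563)
1/(J + g(a)) = 1/(-39563 + (-312/7 + (1/90)**2/2 + (269/7)*(1/90))) = 1/(-39563 + (-312/7 + (1/2)*(1/8100) + 269/630)) = 1/(-39563 + (-312/7 + 1/16200 + 269/630)) = 1/(-39563 - 715139/16200) = 1/(-641635739/16200) = -16200/641635739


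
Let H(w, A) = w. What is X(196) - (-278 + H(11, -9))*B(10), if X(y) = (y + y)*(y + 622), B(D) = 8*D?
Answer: 342016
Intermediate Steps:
X(y) = 2*y*(622 + y) (X(y) = (2*y)*(622 + y) = 2*y*(622 + y))
X(196) - (-278 + H(11, -9))*B(10) = 2*196*(622 + 196) - (-278 + 11)*8*10 = 2*196*818 - (-267)*80 = 320656 - 1*(-21360) = 320656 + 21360 = 342016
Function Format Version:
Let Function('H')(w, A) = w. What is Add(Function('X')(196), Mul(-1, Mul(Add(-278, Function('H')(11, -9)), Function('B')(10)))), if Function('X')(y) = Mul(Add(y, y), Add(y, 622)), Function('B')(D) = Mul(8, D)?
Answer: 342016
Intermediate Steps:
Function('X')(y) = Mul(2, y, Add(622, y)) (Function('X')(y) = Mul(Mul(2, y), Add(622, y)) = Mul(2, y, Add(622, y)))
Add(Function('X')(196), Mul(-1, Mul(Add(-278, Function('H')(11, -9)), Function('B')(10)))) = Add(Mul(2, 196, Add(622, 196)), Mul(-1, Mul(Add(-278, 11), Mul(8, 10)))) = Add(Mul(2, 196, 818), Mul(-1, Mul(-267, 80))) = Add(320656, Mul(-1, -21360)) = Add(320656, 21360) = 342016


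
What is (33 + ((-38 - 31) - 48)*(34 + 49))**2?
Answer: 93663684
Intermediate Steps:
(33 + ((-38 - 31) - 48)*(34 + 49))**2 = (33 + (-69 - 48)*83)**2 = (33 - 117*83)**2 = (33 - 9711)**2 = (-9678)**2 = 93663684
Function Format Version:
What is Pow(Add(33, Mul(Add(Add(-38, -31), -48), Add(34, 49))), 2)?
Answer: 93663684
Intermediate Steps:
Pow(Add(33, Mul(Add(Add(-38, -31), -48), Add(34, 49))), 2) = Pow(Add(33, Mul(Add(-69, -48), 83)), 2) = Pow(Add(33, Mul(-117, 83)), 2) = Pow(Add(33, -9711), 2) = Pow(-9678, 2) = 93663684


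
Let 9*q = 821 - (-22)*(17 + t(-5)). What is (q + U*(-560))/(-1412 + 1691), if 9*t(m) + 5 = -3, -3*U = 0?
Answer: 10579/22599 ≈ 0.46812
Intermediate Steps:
U = 0 (U = -1/3*0 = 0)
t(m) = -8/9 (t(m) = -5/9 + (1/9)*(-3) = -5/9 - 1/3 = -8/9)
q = 10579/81 (q = (821 - (-22)*(17 - 8/9))/9 = (821 - (-22)*145/9)/9 = (821 - 1*(-3190/9))/9 = (821 + 3190/9)/9 = (1/9)*(10579/9) = 10579/81 ≈ 130.60)
(q + U*(-560))/(-1412 + 1691) = (10579/81 + 0*(-560))/(-1412 + 1691) = (10579/81 + 0)/279 = (10579/81)*(1/279) = 10579/22599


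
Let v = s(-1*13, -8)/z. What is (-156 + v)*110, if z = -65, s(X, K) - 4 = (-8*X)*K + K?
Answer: -204688/13 ≈ -15745.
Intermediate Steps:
s(X, K) = 4 + K - 8*K*X (s(X, K) = 4 + ((-8*X)*K + K) = 4 + (-8*K*X + K) = 4 + (K - 8*K*X) = 4 + K - 8*K*X)
v = 836/65 (v = (4 - 8 - 8*(-8)*(-1*13))/(-65) = (4 - 8 - 8*(-8)*(-13))*(-1/65) = (4 - 8 - 832)*(-1/65) = -836*(-1/65) = 836/65 ≈ 12.862)
(-156 + v)*110 = (-156 + 836/65)*110 = -9304/65*110 = -204688/13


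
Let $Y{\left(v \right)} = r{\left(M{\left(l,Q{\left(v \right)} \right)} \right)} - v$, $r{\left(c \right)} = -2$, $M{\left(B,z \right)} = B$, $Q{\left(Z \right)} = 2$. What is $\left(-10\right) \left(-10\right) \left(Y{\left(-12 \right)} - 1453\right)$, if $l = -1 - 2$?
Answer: $-144300$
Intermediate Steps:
$l = -3$ ($l = -1 - 2 = -3$)
$Y{\left(v \right)} = -2 - v$
$\left(-10\right) \left(-10\right) \left(Y{\left(-12 \right)} - 1453\right) = \left(-10\right) \left(-10\right) \left(\left(-2 - -12\right) - 1453\right) = 100 \left(\left(-2 + 12\right) - 1453\right) = 100 \left(10 - 1453\right) = 100 \left(-1443\right) = -144300$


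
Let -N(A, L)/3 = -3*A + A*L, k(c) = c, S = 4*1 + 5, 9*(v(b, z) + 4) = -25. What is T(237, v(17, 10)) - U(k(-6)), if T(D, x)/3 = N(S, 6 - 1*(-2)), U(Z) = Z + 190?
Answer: -589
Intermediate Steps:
v(b, z) = -61/9 (v(b, z) = -4 + (1/9)*(-25) = -4 - 25/9 = -61/9)
S = 9 (S = 4 + 5 = 9)
N(A, L) = 9*A - 3*A*L (N(A, L) = -3*(-3*A + A*L) = 9*A - 3*A*L)
U(Z) = 190 + Z
T(D, x) = -405 (T(D, x) = 3*(3*9*(3 - (6 - 1*(-2)))) = 3*(3*9*(3 - (6 + 2))) = 3*(3*9*(3 - 1*8)) = 3*(3*9*(3 - 8)) = 3*(3*9*(-5)) = 3*(-135) = -405)
T(237, v(17, 10)) - U(k(-6)) = -405 - (190 - 6) = -405 - 1*184 = -405 - 184 = -589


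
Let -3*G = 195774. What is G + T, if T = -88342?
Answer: -153600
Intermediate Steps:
G = -65258 (G = -⅓*195774 = -65258)
G + T = -65258 - 88342 = -153600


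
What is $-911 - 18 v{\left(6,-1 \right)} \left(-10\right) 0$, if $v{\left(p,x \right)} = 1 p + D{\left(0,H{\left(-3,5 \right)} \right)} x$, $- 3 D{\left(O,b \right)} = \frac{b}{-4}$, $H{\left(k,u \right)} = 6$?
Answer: $-911$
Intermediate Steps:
$D{\left(O,b \right)} = \frac{b}{12}$ ($D{\left(O,b \right)} = - \frac{b \frac{1}{-4}}{3} = - \frac{b \left(- \frac{1}{4}\right)}{3} = - \frac{\left(- \frac{1}{4}\right) b}{3} = \frac{b}{12}$)
$v{\left(p,x \right)} = p + \frac{x}{2}$ ($v{\left(p,x \right)} = 1 p + \frac{1}{12} \cdot 6 x = p + \frac{x}{2}$)
$-911 - 18 v{\left(6,-1 \right)} \left(-10\right) 0 = -911 - 18 \left(6 + \frac{1}{2} \left(-1\right)\right) \left(-10\right) 0 = -911 - 18 \left(6 - \frac{1}{2}\right) \left(-10\right) 0 = -911 - 18 \cdot \frac{11}{2} \left(-10\right) 0 = -911 - 18 \left(\left(-55\right) 0\right) = -911 - 0 = -911 + 0 = -911$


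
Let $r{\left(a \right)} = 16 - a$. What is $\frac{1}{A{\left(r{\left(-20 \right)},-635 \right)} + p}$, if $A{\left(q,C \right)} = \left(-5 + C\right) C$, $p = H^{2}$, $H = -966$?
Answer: $\frac{1}{1339556} \approx 7.4652 \cdot 10^{-7}$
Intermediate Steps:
$p = 933156$ ($p = \left(-966\right)^{2} = 933156$)
$A{\left(q,C \right)} = C \left(-5 + C\right)$
$\frac{1}{A{\left(r{\left(-20 \right)},-635 \right)} + p} = \frac{1}{- 635 \left(-5 - 635\right) + 933156} = \frac{1}{\left(-635\right) \left(-640\right) + 933156} = \frac{1}{406400 + 933156} = \frac{1}{1339556}$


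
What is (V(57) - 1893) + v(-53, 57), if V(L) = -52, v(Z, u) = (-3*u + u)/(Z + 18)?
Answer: -67961/35 ≈ -1941.7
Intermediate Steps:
v(Z, u) = -2*u/(18 + Z) (v(Z, u) = (-2*u)/(18 + Z) = -2*u/(18 + Z))
(V(57) - 1893) + v(-53, 57) = (-52 - 1893) - 2*57/(18 - 53) = -1945 - 2*57/(-35) = -1945 - 2*57*(-1/35) = -1945 + 114/35 = -67961/35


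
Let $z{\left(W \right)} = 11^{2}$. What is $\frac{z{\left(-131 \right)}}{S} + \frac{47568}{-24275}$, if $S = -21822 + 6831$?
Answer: $- \frac{716029163}{363906525} \approx -1.9676$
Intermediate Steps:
$z{\left(W \right)} = 121$
$S = -14991$
$\frac{z{\left(-131 \right)}}{S} + \frac{47568}{-24275} = \frac{121}{-14991} + \frac{47568}{-24275} = 121 \left(- \frac{1}{14991}\right) + 47568 \left(- \frac{1}{24275}\right) = - \frac{121}{14991} - \frac{47568}{24275} = - \frac{716029163}{363906525}$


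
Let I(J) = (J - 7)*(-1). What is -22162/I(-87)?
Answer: -11081/47 ≈ -235.77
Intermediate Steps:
I(J) = 7 - J (I(J) = (-7 + J)*(-1) = 7 - J)
-22162/I(-87) = -22162/(7 - 1*(-87)) = -22162/(7 + 87) = -22162/94 = -22162*1/94 = -11081/47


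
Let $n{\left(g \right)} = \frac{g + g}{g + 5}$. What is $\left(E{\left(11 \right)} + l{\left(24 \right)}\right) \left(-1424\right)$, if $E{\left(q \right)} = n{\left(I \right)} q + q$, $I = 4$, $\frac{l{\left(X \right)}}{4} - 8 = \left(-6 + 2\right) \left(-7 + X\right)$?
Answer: $\frac{2809552}{9} \approx 3.1217 \cdot 10^{5}$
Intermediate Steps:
$l{\left(X \right)} = 144 - 16 X$ ($l{\left(X \right)} = 32 + 4 \left(-6 + 2\right) \left(-7 + X\right) = 32 + 4 \left(- 4 \left(-7 + X\right)\right) = 32 + 4 \left(28 - 4 X\right) = 32 - \left(-112 + 16 X\right) = 144 - 16 X$)
$n{\left(g \right)} = \frac{2 g}{5 + g}$
$E{\left(q \right)} = \frac{17 q}{9}$ ($E{\left(q \right)} = 2 \cdot 4 \frac{1}{5 + 4} q + q = 2 \cdot 4 \cdot \frac{1}{9} q + q = \frac{8 q}{9} + q = \frac{17 q}{9}$)
$\left(E{\left(11 \right)} + l{\left(24 \right)}\right) \left(-1424\right) = \left(\frac{17}{9} \cdot 11 + \left(144 - 384\right)\right) \left(-1424\right) = \left(\frac{187}{9} + \left(144 - 384\right)\right) \left(-1424\right) = \left(\frac{187}{9} - 240\right) \left(-1424\right) = \left(- \frac{1973}{9}\right) \left(-1424\right) = \frac{2809552}{9}$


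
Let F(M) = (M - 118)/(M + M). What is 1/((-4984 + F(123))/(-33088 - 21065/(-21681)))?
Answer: 5347591706/805520763 ≈ 6.6387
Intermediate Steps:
F(M) = (-118 + M)/(2*M) (F(M) = (-118 + M)/((2*M)) = (-118 + M)*(1/(2*M)) = (-118 + M)/(2*M))
1/((-4984 + F(123))/(-33088 - 21065/(-21681))) = 1/((-4984 + (½)*(-118 + 123)/123)/(-33088 - 21065/(-21681))) = 1/((-4984 + (½)*(1/123)*5)/(-33088 - 21065*(-1/21681))) = 1/((-4984 + 5/246)/(-33088 + 1915/1971)) = 1/(-1226059/(246*(-65214533/1971))) = 1/(-1226059/246*(-1971/65214533)) = 1/(805520763/5347591706) = 5347591706/805520763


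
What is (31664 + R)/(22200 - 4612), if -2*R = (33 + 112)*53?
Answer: 55643/35176 ≈ 1.5818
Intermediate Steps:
R = -7685/2 (R = -(33 + 112)*53/2 = -145*53/2 = -½*7685 = -7685/2 ≈ -3842.5)
(31664 + R)/(22200 - 4612) = (31664 - 7685/2)/(22200 - 4612) = (55643/2)/17588 = (55643/2)*(1/17588) = 55643/35176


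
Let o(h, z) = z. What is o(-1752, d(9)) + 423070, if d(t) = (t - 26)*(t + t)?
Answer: 422764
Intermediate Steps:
d(t) = 2*t*(-26 + t) (d(t) = (-26 + t)*(2*t) = 2*t*(-26 + t))
o(-1752, d(9)) + 423070 = 2*9*(-26 + 9) + 423070 = 2*9*(-17) + 423070 = -306 + 423070 = 422764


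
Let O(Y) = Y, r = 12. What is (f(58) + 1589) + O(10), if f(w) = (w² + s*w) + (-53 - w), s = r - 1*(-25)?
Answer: 6998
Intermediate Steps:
s = 37 (s = 12 - 1*(-25) = 12 + 25 = 37)
f(w) = -53 + w² + 36*w (f(w) = (w² + 37*w) + (-53 - w) = -53 + w² + 36*w)
(f(58) + 1589) + O(10) = ((-53 + 58² + 36*58) + 1589) + 10 = ((-53 + 3364 + 2088) + 1589) + 10 = (5399 + 1589) + 10 = 6988 + 10 = 6998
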